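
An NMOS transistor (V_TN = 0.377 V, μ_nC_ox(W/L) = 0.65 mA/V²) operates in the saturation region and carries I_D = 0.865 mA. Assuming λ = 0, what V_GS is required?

In saturation I_D = ½ k_n (V_GS − V_TN)², so V_GS − V_TN = √(2 I_D / k_n) = √(2 × 0.865 / 0.65) = 1.63 V.
V_GS = 0.377 + 1.63 = 2.01 V.

V_GS = 2.01 V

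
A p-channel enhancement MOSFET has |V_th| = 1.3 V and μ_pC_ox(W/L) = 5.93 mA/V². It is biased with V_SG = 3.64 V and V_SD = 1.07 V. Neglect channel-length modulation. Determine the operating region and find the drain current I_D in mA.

V_ov = V_SG − |V_th| = 3.64 − 1.3 = 2.34 V.
Since V_SD = 1.07 V < V_ov = 2.34 V, the device is in the triode region.
I_D = k_p [V_ov · V_SD − ½ V_SD²] = 5.93 × [2.34 × 1.07 − 0.5 × 1.07²] = 11.5 mA.

Triode; I_D = 11.5 mA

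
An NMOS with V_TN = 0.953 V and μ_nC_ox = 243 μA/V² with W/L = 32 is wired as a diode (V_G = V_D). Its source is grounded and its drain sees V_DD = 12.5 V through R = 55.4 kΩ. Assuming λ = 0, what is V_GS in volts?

With gate tied to drain, V_GS = V_DS ≥ V_GS − V_TN, so the device is in saturation.
k_n = μ_nC_ox · (W/L) = 7.776 mA/V².
KCL at the drain: ½ k_n (V_GS − V_TN)² = (V_DD − V_GS)/R.
Let x = V_GS − 0.953. Then 215 x² + x − 11.55 = 0, giving x = 0.229 V (positive root), so V_GS = 1.18 V.
I_D = (V_DD − V_GS)/R = (12.5 − 1.18) / 55.4 = 0.204 mA.

V_GS = 1.18 V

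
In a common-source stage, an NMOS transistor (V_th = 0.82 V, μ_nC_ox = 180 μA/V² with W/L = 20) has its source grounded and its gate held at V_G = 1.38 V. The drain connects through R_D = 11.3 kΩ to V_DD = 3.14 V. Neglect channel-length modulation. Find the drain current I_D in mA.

I_D = 0.264 mA

V_GS = V_G = 1.38 V, so V_ov = 1.38 − 0.82 = 0.56 V.
k_n = μ_nC_ox · (W/L) = 3.6 mA/V².
Assume saturation: I_D = ½ k_n V_ov² = 0.5 × 3.6 × 0.56² = 0.564 mA, giving V_DS = V_DD − I_D R_D = 3.14 − 0.564 × 11.3 = -3.24 V.
But -3.24 V < V_ov = 0.56 V, so the device is actually in triode.
In triode I_D = k_n[V_ov V_DS − ½ V_DS²] and I_D = (V_DD − V_DS)/R_D. Equating: 20.3 V_DS² − 23.78 V_DS + 3.14 = 0, giving V_DS = 0.152 V (the root below V_ov).
I_D = (3.14 − 0.152) / 11.3 = 0.264 mA.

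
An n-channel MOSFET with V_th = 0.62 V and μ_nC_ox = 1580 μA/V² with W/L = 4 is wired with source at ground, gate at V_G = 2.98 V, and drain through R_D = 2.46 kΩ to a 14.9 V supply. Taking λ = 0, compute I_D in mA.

V_GS = V_G = 2.98 V, so V_ov = 2.98 − 0.62 = 2.36 V.
k_n = μ_nC_ox · (W/L) = 6.32 mA/V².
Assume saturation: I_D = ½ k_n V_ov² = 0.5 × 6.32 × 2.36² = 17.6 mA, giving V_DS = V_DD − I_D R_D = 14.9 − 17.6 × 2.46 = -28.4 V.
But -28.4 V < V_ov = 2.36 V, so the device is actually in triode.
In triode I_D = k_n[V_ov V_DS − ½ V_DS²] and I_D = (V_DD − V_DS)/R_D. Equating: 7.77 V_DS² − 37.69 V_DS + 14.9 = 0, giving V_DS = 0.434 V (the root below V_ov).
I_D = (14.9 − 0.434) / 2.46 = 5.88 mA.

I_D = 5.88 mA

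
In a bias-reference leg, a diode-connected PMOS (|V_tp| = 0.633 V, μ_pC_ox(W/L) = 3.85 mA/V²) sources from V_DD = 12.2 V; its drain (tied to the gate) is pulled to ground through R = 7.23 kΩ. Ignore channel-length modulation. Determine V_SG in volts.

With gate tied to drain, V_SG = V_SD ≥ V_SG − |V_tp|, so the device is in saturation.
KCL at the drain: ½ k_p (V_SG − |V_tp|)² = (V_DD − V_SG)/R.
Let x = V_SG − 0.633. Then 13.9 x² + x − 11.57 = 0, giving x = 0.876 V (positive root), so V_SG = 1.51 V.
I_D = (V_DD − V_SG)/R = (12.2 − 1.51) / 7.23 = 1.48 mA.

V_SG = 1.51 V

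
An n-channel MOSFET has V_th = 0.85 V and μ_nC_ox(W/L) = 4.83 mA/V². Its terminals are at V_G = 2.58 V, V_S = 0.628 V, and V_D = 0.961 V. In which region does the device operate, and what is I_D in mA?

Triode; I_D = 1.50 mA

V_GS = V_G − V_S = 2.58 − 0.628 = 1.95 V; V_DS = V_D − V_S = 0.961 − 0.628 = 0.333 V.
V_ov = V_GS − V_th = 1.95 − 0.85 = 1.1 V.
Since V_DS = 0.333 V < V_ov = 1.1 V, the device is in the triode region.
I_D = k_n [V_ov · V_DS − ½ V_DS²] = 4.83 × [1.1 × 0.333 − 0.5 × 0.333²] = 1.5 mA.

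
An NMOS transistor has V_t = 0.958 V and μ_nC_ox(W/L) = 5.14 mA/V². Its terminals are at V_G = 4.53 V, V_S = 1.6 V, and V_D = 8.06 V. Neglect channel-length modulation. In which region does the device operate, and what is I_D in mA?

V_GS = V_G − V_S = 4.53 − 1.6 = 2.93 V; V_DS = V_D − V_S = 8.06 − 1.6 = 6.46 V.
V_ov = V_GS − V_t = 2.93 − 0.958 = 1.97 V.
Since V_DS = 6.46 V ≥ V_ov = 1.97 V, the device is in saturation.
I_D = ½ k_n V_ov² = 0.5 × 5.14 × 1.97² = 9.99 mA.

Saturation; I_D = 9.99 mA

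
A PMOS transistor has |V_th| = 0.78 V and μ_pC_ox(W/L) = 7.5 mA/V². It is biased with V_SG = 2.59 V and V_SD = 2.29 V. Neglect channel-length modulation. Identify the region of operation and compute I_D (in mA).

V_ov = V_SG − |V_th| = 2.59 − 0.78 = 1.81 V.
Since V_SD = 2.29 V ≥ V_ov = 1.81 V, the device is in saturation.
I_D = ½ k_p V_ov² = 0.5 × 7.5 × 1.81² = 12.3 mA.

Saturation; I_D = 12.3 mA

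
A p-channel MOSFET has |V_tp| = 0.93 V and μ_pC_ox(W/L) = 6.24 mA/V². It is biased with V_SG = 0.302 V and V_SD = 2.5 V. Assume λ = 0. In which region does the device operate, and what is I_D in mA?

Cutoff; I_D = 0 mA

V_SG = 0.302 V < |V_tp| = 0.93 V, so the transistor is in cutoff.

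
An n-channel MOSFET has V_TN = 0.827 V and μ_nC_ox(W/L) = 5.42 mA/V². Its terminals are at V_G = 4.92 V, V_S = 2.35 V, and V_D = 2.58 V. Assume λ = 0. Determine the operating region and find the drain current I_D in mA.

V_GS = V_G − V_S = 4.92 − 2.35 = 2.57 V; V_DS = V_D − V_S = 2.58 − 2.35 = 0.23 V.
V_ov = V_GS − V_TN = 2.57 − 0.827 = 1.74 V.
Since V_DS = 0.23 V < V_ov = 1.74 V, the device is in the triode region.
I_D = k_n [V_ov · V_DS − ½ V_DS²] = 5.42 × [1.74 × 0.23 − 0.5 × 0.23²] = 2.03 mA.

Triode; I_D = 2.03 mA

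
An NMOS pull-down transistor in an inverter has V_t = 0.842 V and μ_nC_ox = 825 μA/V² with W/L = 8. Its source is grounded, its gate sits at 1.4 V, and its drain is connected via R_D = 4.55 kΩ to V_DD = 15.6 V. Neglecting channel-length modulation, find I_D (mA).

I_D = 1.03 mA

V_GS = V_G = 1.4 V, so V_ov = 1.4 − 0.842 = 0.558 V.
k_n = μ_nC_ox · (W/L) = 6.6 mA/V².
Assume saturation: I_D = ½ k_n V_ov² = 0.5 × 6.6 × 0.558² = 1.03 mA, giving V_DS = V_DD − I_D R_D = 15.6 − 1.03 × 4.55 = 10.9 V.
V_DS = 10.9 V ≥ V_ov = 0.558 V, confirming saturation.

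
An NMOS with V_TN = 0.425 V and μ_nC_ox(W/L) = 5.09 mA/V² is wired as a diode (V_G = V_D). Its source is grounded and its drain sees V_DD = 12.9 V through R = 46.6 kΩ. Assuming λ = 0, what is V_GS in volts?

V_GS = 0.745 V

With gate tied to drain, V_GS = V_DS ≥ V_GS − V_TN, so the device is in saturation.
KCL at the drain: ½ k_n (V_GS − V_TN)² = (V_DD − V_GS)/R.
Let x = V_GS − 0.425. Then 119 x² + x − 12.47 = 0, giving x = 0.32 V (positive root), so V_GS = 0.745 V.
I_D = (V_DD − V_GS)/R = (12.9 − 0.745) / 46.6 = 0.261 mA.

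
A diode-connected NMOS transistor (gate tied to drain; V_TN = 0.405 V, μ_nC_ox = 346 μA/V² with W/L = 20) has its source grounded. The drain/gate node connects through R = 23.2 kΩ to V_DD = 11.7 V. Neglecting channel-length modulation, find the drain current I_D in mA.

I_D = 0.471 mA

With gate tied to drain, V_GS = V_DS ≥ V_GS − V_TN, so the device is in saturation.
k_n = μ_nC_ox · (W/L) = 6.92 mA/V².
KCL at the drain: ½ k_n (V_GS − V_TN)² = (V_DD − V_GS)/R.
Let x = V_GS − 0.405. Then 80.3 x² + x − 11.29 = 0, giving x = 0.369 V (positive root), so V_GS = 0.774 V.
I_D = (V_DD − V_GS)/R = (11.7 − 0.774) / 23.2 = 0.471 mA.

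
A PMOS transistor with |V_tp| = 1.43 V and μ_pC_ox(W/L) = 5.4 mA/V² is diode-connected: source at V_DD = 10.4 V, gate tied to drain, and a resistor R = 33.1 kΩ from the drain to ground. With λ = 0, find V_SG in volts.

With gate tied to drain, V_SG = V_SD ≥ V_SG − |V_tp|, so the device is in saturation.
KCL at the drain: ½ k_p (V_SG − |V_tp|)² = (V_DD − V_SG)/R.
Let x = V_SG − 1.43. Then 89.4 x² + x − 8.97 = 0, giving x = 0.311 V (positive root), so V_SG = 1.74 V.
I_D = (V_DD − V_SG)/R = (10.4 − 1.74) / 33.1 = 0.262 mA.

V_SG = 1.74 V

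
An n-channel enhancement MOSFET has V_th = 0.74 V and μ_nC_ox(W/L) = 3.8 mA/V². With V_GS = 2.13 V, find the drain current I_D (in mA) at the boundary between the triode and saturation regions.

I_D = 3.67 mA

At the boundary V_DS = V_ov = V_GS − V_th = 2.13 − 0.74 = 1.39 V.
I_D = ½ k_n V_ov² = 0.5 × 3.8 × 1.39² = 3.67 mA.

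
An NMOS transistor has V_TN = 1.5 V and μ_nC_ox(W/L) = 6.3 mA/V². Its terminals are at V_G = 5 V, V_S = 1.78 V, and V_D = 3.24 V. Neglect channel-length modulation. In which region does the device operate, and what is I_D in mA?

Triode; I_D = 9.11 mA

V_GS = V_G − V_S = 5 − 1.78 = 3.22 V; V_DS = V_D − V_S = 3.24 − 1.78 = 1.46 V.
V_ov = V_GS − V_TN = 3.22 − 1.5 = 1.72 V.
Since V_DS = 1.46 V < V_ov = 1.72 V, the device is in the triode region.
I_D = k_n [V_ov · V_DS − ½ V_DS²] = 6.3 × [1.72 × 1.46 − 0.5 × 1.46²] = 9.11 mA.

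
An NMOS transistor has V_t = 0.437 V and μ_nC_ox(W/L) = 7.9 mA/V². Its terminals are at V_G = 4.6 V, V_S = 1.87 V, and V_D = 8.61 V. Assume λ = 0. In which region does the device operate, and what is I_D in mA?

Saturation; I_D = 20.8 mA

V_GS = V_G − V_S = 4.6 − 1.87 = 2.73 V; V_DS = V_D − V_S = 8.61 − 1.87 = 6.74 V.
V_ov = V_GS − V_t = 2.73 − 0.437 = 2.29 V.
Since V_DS = 6.74 V ≥ V_ov = 2.29 V, the device is in saturation.
I_D = ½ k_n V_ov² = 0.5 × 7.9 × 2.29² = 20.8 mA.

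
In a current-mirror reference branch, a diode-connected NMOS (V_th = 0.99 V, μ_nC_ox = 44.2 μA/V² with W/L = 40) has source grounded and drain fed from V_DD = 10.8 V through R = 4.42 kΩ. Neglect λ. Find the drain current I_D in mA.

I_D = 1.89 mA

With gate tied to drain, V_GS = V_DS ≥ V_GS − V_th, so the device is in saturation.
k_n = μ_nC_ox · (W/L) = 1.768 mA/V².
KCL at the drain: ½ k_n (V_GS − V_th)² = (V_DD − V_GS)/R.
Let x = V_GS − 0.99. Then 3.91 x² + x − 9.81 = 0, giving x = 1.46 V (positive root), so V_GS = 2.45 V.
I_D = (V_DD − V_GS)/R = (10.8 − 2.45) / 4.42 = 1.89 mA.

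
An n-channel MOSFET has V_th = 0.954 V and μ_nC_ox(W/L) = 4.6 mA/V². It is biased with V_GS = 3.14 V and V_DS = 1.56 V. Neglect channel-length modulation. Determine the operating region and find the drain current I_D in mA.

Triode; I_D = 10.1 mA

V_ov = V_GS − V_th = 3.14 − 0.954 = 2.19 V.
Since V_DS = 1.56 V < V_ov = 2.19 V, the device is in the triode region.
I_D = k_n [V_ov · V_DS − ½ V_DS²] = 4.6 × [2.19 × 1.56 − 0.5 × 1.56²] = 10.1 mA.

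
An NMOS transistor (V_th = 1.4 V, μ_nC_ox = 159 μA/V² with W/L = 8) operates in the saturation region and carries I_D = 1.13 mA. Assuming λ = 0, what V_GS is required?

k_n = μ_nC_ox · (W/L) = 1.272 mA/V².
In saturation I_D = ½ k_n (V_GS − V_th)², so V_GS − V_th = √(2 I_D / k_n) = √(2 × 1.13 / 1.272) = 1.33 V.
V_GS = 1.4 + 1.33 = 2.73 V.

V_GS = 2.73 V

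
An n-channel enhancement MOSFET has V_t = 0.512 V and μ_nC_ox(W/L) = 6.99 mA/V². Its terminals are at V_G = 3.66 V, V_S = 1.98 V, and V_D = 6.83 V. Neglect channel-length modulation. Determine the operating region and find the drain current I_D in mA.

Saturation; I_D = 4.77 mA

V_GS = V_G − V_S = 3.66 − 1.98 = 1.68 V; V_DS = V_D − V_S = 6.83 − 1.98 = 4.85 V.
V_ov = V_GS − V_t = 1.68 − 0.512 = 1.17 V.
Since V_DS = 4.85 V ≥ V_ov = 1.17 V, the device is in saturation.
I_D = ½ k_n V_ov² = 0.5 × 6.99 × 1.17² = 4.77 mA.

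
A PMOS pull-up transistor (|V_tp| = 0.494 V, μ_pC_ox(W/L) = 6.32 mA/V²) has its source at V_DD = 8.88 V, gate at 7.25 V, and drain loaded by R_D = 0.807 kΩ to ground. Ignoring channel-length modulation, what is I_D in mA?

I_D = 4.08 mA

V_SG = V_DD − V_G = 8.88 − 7.25 = 1.63 V, so V_ov = 1.63 − 0.494 = 1.14 V.
Assume saturation: I_D = ½ k_p V_ov² = 0.5 × 6.32 × 1.14² = 4.08 mA, giving V_SD = V_DD − I_D R_D = 8.88 − 4.08 × 0.807 = 5.59 V.
V_SD = 5.59 V ≥ V_ov = 1.14 V, confirming saturation.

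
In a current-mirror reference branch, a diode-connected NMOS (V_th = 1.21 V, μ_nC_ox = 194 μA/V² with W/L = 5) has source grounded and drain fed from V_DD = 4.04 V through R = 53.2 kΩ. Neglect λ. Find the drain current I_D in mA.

With gate tied to drain, V_GS = V_DS ≥ V_GS − V_th, so the device is in saturation.
k_n = μ_nC_ox · (W/L) = 0.97 mA/V².
KCL at the drain: ½ k_n (V_GS − V_th)² = (V_DD − V_GS)/R.
Let x = V_GS − 1.21. Then 25.8 x² + x − 2.83 = 0, giving x = 0.312 V (positive root), so V_GS = 1.52 V.
I_D = (V_DD − V_GS)/R = (4.04 − 1.52) / 53.2 = 0.0473 mA.

I_D = 0.0473 mA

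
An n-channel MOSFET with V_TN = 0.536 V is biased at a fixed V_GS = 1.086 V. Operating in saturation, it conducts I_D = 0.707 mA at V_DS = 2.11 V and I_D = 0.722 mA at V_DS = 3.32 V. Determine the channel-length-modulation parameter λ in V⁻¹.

λ = 0.0182 V⁻¹

With V_GS fixed, I_D ∝ (1 + λ V_DS) in saturation, so I_D2/I_D1 = (1 + λ V_DS2)/(1 + λ V_DS1).
0.722/0.707 = 1.021 = (1 + 3.32 λ)/(1 + 2.11 λ).
Solving: λ (I_D1 V_DS2 − I_D2 V_DS1) = I_D2 − I_D1, so λ = (0.722 − 0.707) / (0.707 × 3.32 − 0.722 × 2.11) = 0.015 / 0.824 = 0.0182 V⁻¹.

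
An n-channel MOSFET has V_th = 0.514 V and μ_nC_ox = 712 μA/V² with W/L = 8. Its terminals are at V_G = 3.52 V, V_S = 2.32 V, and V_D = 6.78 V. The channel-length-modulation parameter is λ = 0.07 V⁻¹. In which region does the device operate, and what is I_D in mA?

Saturation; I_D = 1.76 mA

V_GS = V_G − V_S = 3.52 − 2.32 = 1.2 V; V_DS = V_D − V_S = 6.78 − 2.32 = 4.46 V.
k_n = μ_nC_ox · (W/L) = 5.696 mA/V².
V_ov = V_GS − V_th = 1.2 − 0.514 = 0.686 V.
Since V_DS = 4.46 V ≥ V_ov = 0.686 V, the device is in saturation.
I_D = ½ k_n V_ov² (1 + λ V_DS) = 0.5 × 5.696 × 0.686² × (1 + 0.07 × 4.46) = 1.76 mA.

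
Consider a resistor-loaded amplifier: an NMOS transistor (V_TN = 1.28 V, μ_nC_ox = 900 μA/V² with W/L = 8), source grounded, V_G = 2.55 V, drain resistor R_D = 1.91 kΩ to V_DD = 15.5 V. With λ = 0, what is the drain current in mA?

V_GS = V_G = 2.55 V, so V_ov = 2.55 − 1.28 = 1.27 V.
k_n = μ_nC_ox · (W/L) = 7.2 mA/V².
Assume saturation: I_D = ½ k_n V_ov² = 0.5 × 7.2 × 1.27² = 5.81 mA, giving V_DS = V_DD − I_D R_D = 15.5 − 5.81 × 1.91 = 4.41 V.
V_DS = 4.41 V ≥ V_ov = 1.27 V, confirming saturation.

I_D = 5.81 mA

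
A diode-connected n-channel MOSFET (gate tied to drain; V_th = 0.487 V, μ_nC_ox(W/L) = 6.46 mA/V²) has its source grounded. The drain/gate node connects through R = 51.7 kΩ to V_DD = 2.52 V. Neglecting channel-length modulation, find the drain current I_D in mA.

With gate tied to drain, V_GS = V_DS ≥ V_GS − V_th, so the device is in saturation.
KCL at the drain: ½ k_n (V_GS − V_th)² = (V_DD − V_GS)/R.
Let x = V_GS − 0.487. Then 167 x² + x − 2.033 = 0, giving x = 0.107 V (positive root), so V_GS = 0.594 V.
I_D = (V_DD − V_GS)/R = (2.52 − 0.594) / 51.7 = 0.0372 mA.

I_D = 0.0372 mA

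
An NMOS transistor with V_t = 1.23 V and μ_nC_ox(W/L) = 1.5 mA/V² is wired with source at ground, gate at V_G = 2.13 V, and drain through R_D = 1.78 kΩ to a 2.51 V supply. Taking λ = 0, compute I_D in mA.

V_GS = V_G = 2.13 V, so V_ov = 2.13 − 1.23 = 0.9 V.
Assume saturation: I_D = ½ k_n V_ov² = 0.5 × 1.5 × 0.9² = 0.607 mA, giving V_DS = V_DD − I_D R_D = 2.51 − 0.607 × 1.78 = 1.43 V.
V_DS = 1.43 V ≥ V_ov = 0.9 V, confirming saturation.

I_D = 0.607 mA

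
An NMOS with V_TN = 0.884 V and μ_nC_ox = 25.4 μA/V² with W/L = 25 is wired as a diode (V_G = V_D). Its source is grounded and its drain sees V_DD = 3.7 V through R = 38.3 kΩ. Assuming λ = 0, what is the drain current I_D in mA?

With gate tied to drain, V_GS = V_DS ≥ V_GS − V_TN, so the device is in saturation.
k_n = μ_nC_ox · (W/L) = 0.635 mA/V².
KCL at the drain: ½ k_n (V_GS − V_TN)² = (V_DD − V_GS)/R.
Let x = V_GS − 0.884. Then 12.2 x² + x − 2.816 = 0, giving x = 0.442 V (positive root), so V_GS = 1.33 V.
I_D = (V_DD − V_GS)/R = (3.7 − 1.33) / 38.3 = 0.062 mA.

I_D = 0.0620 mA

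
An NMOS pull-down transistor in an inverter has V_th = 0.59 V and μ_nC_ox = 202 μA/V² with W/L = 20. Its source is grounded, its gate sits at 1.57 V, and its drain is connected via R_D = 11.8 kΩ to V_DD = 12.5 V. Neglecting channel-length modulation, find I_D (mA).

V_GS = V_G = 1.57 V, so V_ov = 1.57 − 0.59 = 0.98 V.
k_n = μ_nC_ox · (W/L) = 4.04 mA/V².
Assume saturation: I_D = ½ k_n V_ov² = 0.5 × 4.04 × 0.98² = 1.94 mA, giving V_DS = V_DD − I_D R_D = 12.5 − 1.94 × 11.8 = -10.4 V.
But -10.4 V < V_ov = 0.98 V, so the device is actually in triode.
In triode I_D = k_n[V_ov V_DS − ½ V_DS²] and I_D = (V_DD − V_DS)/R_D. Equating: 23.8 V_DS² − 47.72 V_DS + 12.5 = 0, giving V_DS = 0.31 V (the root below V_ov).
I_D = (12.5 − 0.31) / 11.8 = 1.03 mA.

I_D = 1.03 mA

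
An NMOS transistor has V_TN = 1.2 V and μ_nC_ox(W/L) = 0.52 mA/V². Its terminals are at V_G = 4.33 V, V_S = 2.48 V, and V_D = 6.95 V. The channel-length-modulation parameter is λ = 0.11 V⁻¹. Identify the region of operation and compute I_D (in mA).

Saturation; I_D = 0.164 mA

V_GS = V_G − V_S = 4.33 − 2.48 = 1.85 V; V_DS = V_D − V_S = 6.95 − 2.48 = 4.47 V.
V_ov = V_GS − V_TN = 1.85 − 1.2 = 0.65 V.
Since V_DS = 4.47 V ≥ V_ov = 0.65 V, the device is in saturation.
I_D = ½ k_n V_ov² (1 + λ V_DS) = 0.5 × 0.52 × 0.65² × (1 + 0.11 × 4.47) = 0.164 mA.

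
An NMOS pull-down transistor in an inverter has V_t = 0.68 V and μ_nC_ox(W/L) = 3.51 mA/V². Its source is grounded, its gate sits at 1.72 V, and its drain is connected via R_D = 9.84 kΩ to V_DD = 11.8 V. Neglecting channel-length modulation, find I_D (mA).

V_GS = V_G = 1.72 V, so V_ov = 1.72 − 0.68 = 1.04 V.
Assume saturation: I_D = ½ k_n V_ov² = 0.5 × 3.51 × 1.04² = 1.9 mA, giving V_DS = V_DD − I_D R_D = 11.8 − 1.9 × 9.84 = -6.88 V.
But -6.88 V < V_ov = 1.04 V, so the device is actually in triode.
In triode I_D = k_n[V_ov V_DS − ½ V_DS²] and I_D = (V_DD − V_DS)/R_D. Equating: 17.3 V_DS² − 36.92 V_DS + 11.8 = 0, giving V_DS = 0.391 V (the root below V_ov).
I_D = (11.8 − 0.391) / 9.84 = 1.16 mA.

I_D = 1.16 mA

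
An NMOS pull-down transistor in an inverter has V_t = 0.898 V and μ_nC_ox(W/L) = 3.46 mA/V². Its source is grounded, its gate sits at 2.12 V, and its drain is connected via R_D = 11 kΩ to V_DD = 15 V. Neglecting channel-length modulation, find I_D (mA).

I_D = 1.33 mA

V_GS = V_G = 2.12 V, so V_ov = 2.12 − 0.898 = 1.22 V.
Assume saturation: I_D = ½ k_n V_ov² = 0.5 × 3.46 × 1.22² = 2.58 mA, giving V_DS = V_DD − I_D R_D = 15 − 2.58 × 11 = -13.4 V.
But -13.4 V < V_ov = 1.22 V, so the device is actually in triode.
In triode I_D = k_n[V_ov V_DS − ½ V_DS²] and I_D = (V_DD − V_DS)/R_D. Equating: 19 V_DS² − 47.51 V_DS + 15 = 0, giving V_DS = 0.371 V (the root below V_ov).
I_D = (15 − 0.371) / 11 = 1.33 mA.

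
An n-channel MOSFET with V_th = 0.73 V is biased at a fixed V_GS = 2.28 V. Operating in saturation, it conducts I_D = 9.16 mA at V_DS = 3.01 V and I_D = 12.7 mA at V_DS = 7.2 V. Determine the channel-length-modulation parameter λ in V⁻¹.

λ = 0.128 V⁻¹

With V_GS fixed, I_D ∝ (1 + λ V_DS) in saturation, so I_D2/I_D1 = (1 + λ V_DS2)/(1 + λ V_DS1).
12.7/9.16 = 1.386 = (1 + 7.2 λ)/(1 + 3.01 λ).
Solving: λ (I_D1 V_DS2 − I_D2 V_DS1) = I_D2 − I_D1, so λ = (12.7 − 9.16) / (9.16 × 7.2 − 12.7 × 3.01) = 3.54 / 27.7 = 0.128 V⁻¹.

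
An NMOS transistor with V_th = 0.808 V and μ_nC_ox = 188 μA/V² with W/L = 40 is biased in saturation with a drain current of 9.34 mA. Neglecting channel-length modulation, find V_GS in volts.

k_n = μ_nC_ox · (W/L) = 7.52 mA/V².
In saturation I_D = ½ k_n (V_GS − V_th)², so V_GS − V_th = √(2 I_D / k_n) = √(2 × 9.34 / 7.52) = 1.58 V.
V_GS = 0.808 + 1.58 = 2.38 V.

V_GS = 2.38 V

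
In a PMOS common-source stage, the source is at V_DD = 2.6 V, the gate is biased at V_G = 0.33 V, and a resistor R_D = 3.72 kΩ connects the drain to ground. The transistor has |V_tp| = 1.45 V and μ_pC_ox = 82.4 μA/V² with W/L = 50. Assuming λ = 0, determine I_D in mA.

I_D = 0.640 mA

V_SG = V_DD − V_G = 2.6 − 0.33 = 2.27 V, so V_ov = 2.27 − 1.45 = 0.82 V.
k_p = μ_pC_ox · (W/L) = 4.12 mA/V².
Assume saturation: I_D = ½ k_p V_ov² = 0.5 × 4.12 × 0.82² = 1.39 mA, giving V_SD = V_DD − I_D R_D = 2.6 − 1.39 × 3.72 = -2.55 V.
But -2.55 V < V_ov = 0.82 V, so the device is actually in triode.
In triode I_D = k_p[V_ov V_SD − ½ V_SD²] and I_D = (V_DD − V_SD)/R_D. Equating: 7.66 V_SD² − 13.57 V_SD + 2.6 = 0, giving V_SD = 0.219 V (the root below V_ov).
I_D = (2.6 − 0.219) / 3.72 = 0.64 mA.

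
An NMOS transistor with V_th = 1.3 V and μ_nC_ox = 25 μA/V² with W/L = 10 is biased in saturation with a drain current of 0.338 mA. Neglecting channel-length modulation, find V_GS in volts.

k_n = μ_nC_ox · (W/L) = 0.25 mA/V².
In saturation I_D = ½ k_n (V_GS − V_th)², so V_GS − V_th = √(2 I_D / k_n) = √(2 × 0.338 / 0.25) = 1.64 V.
V_GS = 1.3 + 1.64 = 2.94 V.

V_GS = 2.94 V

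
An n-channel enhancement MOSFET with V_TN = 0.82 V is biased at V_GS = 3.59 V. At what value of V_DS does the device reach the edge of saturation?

The boundary between triode and saturation is V_DS = V_GS − V_TN = V_ov.
V_ov = 3.59 − 0.82 = 2.77 V.

V_DS,sat = 2.77 V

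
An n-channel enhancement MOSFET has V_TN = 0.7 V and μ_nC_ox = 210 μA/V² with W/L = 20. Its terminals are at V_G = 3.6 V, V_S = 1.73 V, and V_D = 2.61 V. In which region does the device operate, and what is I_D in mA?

V_GS = V_G − V_S = 3.6 − 1.73 = 1.87 V; V_DS = V_D − V_S = 2.61 − 1.73 = 0.88 V.
k_n = μ_nC_ox · (W/L) = 4.2 mA/V².
V_ov = V_GS − V_TN = 1.87 − 0.7 = 1.17 V.
Since V_DS = 0.88 V < V_ov = 1.17 V, the device is in the triode region.
I_D = k_n [V_ov · V_DS − ½ V_DS²] = 4.2 × [1.17 × 0.88 − 0.5 × 0.88²] = 2.7 mA.

Triode; I_D = 2.70 mA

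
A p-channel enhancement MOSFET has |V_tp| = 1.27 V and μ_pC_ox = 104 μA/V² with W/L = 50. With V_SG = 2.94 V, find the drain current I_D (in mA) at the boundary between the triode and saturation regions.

I_D = 7.25 mA

At the boundary V_SD = V_ov = V_SG − |V_tp| = 2.94 − 1.27 = 1.67 V.
k_p = μ_pC_ox · (W/L) = 5.2 mA/V².
I_D = ½ k_p V_ov² = 0.5 × 5.2 × 1.67² = 7.25 mA.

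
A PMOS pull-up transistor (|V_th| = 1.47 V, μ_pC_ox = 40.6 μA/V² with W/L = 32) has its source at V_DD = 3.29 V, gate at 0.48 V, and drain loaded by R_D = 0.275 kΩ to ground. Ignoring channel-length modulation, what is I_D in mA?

V_SG = V_DD − V_G = 3.29 − 0.48 = 2.81 V, so V_ov = 2.81 − 1.47 = 1.34 V.
k_p = μ_pC_ox · (W/L) = 1.299 mA/V².
Assume saturation: I_D = ½ k_p V_ov² = 0.5 × 1.299 × 1.34² = 1.17 mA, giving V_SD = V_DD − I_D R_D = 3.29 − 1.17 × 0.275 = 2.97 V.
V_SD = 2.97 V ≥ V_ov = 1.34 V, confirming saturation.

I_D = 1.17 mA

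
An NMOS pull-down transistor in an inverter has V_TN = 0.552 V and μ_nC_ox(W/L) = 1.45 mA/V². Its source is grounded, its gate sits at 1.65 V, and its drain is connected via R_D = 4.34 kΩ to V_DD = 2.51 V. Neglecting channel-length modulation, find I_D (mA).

V_GS = V_G = 1.65 V, so V_ov = 1.65 − 0.552 = 1.1 V.
Assume saturation: I_D = ½ k_n V_ov² = 0.5 × 1.45 × 1.1² = 0.874 mA, giving V_DS = V_DD − I_D R_D = 2.51 − 0.874 × 4.34 = -1.28 V.
But -1.28 V < V_ov = 1.1 V, so the device is actually in triode.
In triode I_D = k_n[V_ov V_DS − ½ V_DS²] and I_D = (V_DD − V_DS)/R_D. Equating: 3.15 V_DS² − 7.91 V_DS + 2.51 = 0, giving V_DS = 0.373 V (the root below V_ov).
I_D = (2.51 − 0.373) / 4.34 = 0.493 mA.

I_D = 0.493 mA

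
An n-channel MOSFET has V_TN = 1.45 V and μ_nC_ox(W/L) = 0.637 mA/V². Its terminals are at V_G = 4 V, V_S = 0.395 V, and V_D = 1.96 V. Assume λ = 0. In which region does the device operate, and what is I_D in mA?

Triode; I_D = 1.37 mA

V_GS = V_G − V_S = 4 − 0.395 = 3.6 V; V_DS = V_D − V_S = 1.96 − 0.395 = 1.56 V.
V_ov = V_GS − V_TN = 3.6 − 1.45 = 2.16 V.
Since V_DS = 1.56 V < V_ov = 2.16 V, the device is in the triode region.
I_D = k_n [V_ov · V_DS − ½ V_DS²] = 0.637 × [2.16 × 1.56 − 0.5 × 1.56²] = 1.37 mA.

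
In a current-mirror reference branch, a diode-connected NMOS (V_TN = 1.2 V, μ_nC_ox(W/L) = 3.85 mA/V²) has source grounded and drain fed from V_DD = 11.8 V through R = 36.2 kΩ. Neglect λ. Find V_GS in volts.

V_GS = 1.58 V

With gate tied to drain, V_GS = V_DS ≥ V_GS − V_TN, so the device is in saturation.
KCL at the drain: ½ k_n (V_GS − V_TN)² = (V_DD − V_GS)/R.
Let x = V_GS − 1.2. Then 69.7 x² + x − 10.6 = 0, giving x = 0.383 V (positive root), so V_GS = 1.58 V.
I_D = (V_DD − V_GS)/R = (11.8 − 1.58) / 36.2 = 0.282 mA.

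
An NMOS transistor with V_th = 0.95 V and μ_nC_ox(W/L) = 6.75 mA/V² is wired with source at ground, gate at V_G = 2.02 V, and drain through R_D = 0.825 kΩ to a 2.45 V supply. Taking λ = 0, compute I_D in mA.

I_D = 2.46 mA

V_GS = V_G = 2.02 V, so V_ov = 2.02 − 0.95 = 1.07 V.
Assume saturation: I_D = ½ k_n V_ov² = 0.5 × 6.75 × 1.07² = 3.86 mA, giving V_DS = V_DD − I_D R_D = 2.45 − 3.86 × 0.825 = -0.738 V.
But -0.738 V < V_ov = 1.07 V, so the device is actually in triode.
In triode I_D = k_n[V_ov V_DS − ½ V_DS²] and I_D = (V_DD − V_DS)/R_D. Equating: 2.78 V_DS² − 6.959 V_DS + 2.45 = 0, giving V_DS = 0.424 V (the root below V_ov).
I_D = (2.45 − 0.424) / 0.825 = 2.46 mA.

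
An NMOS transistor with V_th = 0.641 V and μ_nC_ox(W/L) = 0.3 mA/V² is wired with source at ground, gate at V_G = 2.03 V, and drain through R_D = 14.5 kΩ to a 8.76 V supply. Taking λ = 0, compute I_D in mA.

I_D = 0.289 mA

V_GS = V_G = 2.03 V, so V_ov = 2.03 − 0.641 = 1.39 V.
Assume saturation: I_D = ½ k_n V_ov² = 0.5 × 0.3 × 1.39² = 0.289 mA, giving V_DS = V_DD − I_D R_D = 8.76 − 0.289 × 14.5 = 4.56 V.
V_DS = 4.56 V ≥ V_ov = 1.39 V, confirming saturation.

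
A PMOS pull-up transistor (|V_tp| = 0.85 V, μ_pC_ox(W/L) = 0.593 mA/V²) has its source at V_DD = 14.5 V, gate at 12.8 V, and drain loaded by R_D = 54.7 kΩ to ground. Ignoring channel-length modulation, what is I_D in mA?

V_SG = V_DD − V_G = 14.5 − 12.8 = 1.7 V, so V_ov = 1.7 − 0.85 = 0.85 V.
Assume saturation: I_D = ½ k_p V_ov² = 0.5 × 0.593 × 0.85² = 0.214 mA, giving V_SD = V_DD − I_D R_D = 14.5 − 0.214 × 54.7 = 2.78 V.
V_SD = 2.78 V ≥ V_ov = 0.85 V, confirming saturation.

I_D = 0.214 mA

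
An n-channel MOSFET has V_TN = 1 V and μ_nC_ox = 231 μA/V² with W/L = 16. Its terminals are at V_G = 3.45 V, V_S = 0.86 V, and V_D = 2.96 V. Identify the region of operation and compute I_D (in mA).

Saturation; I_D = 4.67 mA

V_GS = V_G − V_S = 3.45 − 0.86 = 2.59 V; V_DS = V_D − V_S = 2.96 − 0.86 = 2.1 V.
k_n = μ_nC_ox · (W/L) = 3.696 mA/V².
V_ov = V_GS − V_TN = 2.59 − 1 = 1.59 V.
Since V_DS = 2.1 V ≥ V_ov = 1.59 V, the device is in saturation.
I_D = ½ k_n V_ov² = 0.5 × 3.696 × 1.59² = 4.67 mA.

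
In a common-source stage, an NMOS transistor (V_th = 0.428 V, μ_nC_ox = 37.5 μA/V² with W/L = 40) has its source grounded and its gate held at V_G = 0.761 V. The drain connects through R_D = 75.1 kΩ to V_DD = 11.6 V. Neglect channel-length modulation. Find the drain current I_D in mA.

I_D = 0.0832 mA

V_GS = V_G = 0.761 V, so V_ov = 0.761 − 0.428 = 0.333 V.
k_n = μ_nC_ox · (W/L) = 1.5 mA/V².
Assume saturation: I_D = ½ k_n V_ov² = 0.5 × 1.5 × 0.333² = 0.0832 mA, giving V_DS = V_DD − I_D R_D = 11.6 − 0.0832 × 75.1 = 5.35 V.
V_DS = 5.35 V ≥ V_ov = 0.333 V, confirming saturation.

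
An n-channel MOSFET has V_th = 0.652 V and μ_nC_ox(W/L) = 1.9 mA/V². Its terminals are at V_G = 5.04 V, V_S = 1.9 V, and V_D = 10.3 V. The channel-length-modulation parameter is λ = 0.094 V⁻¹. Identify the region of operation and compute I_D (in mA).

Saturation; I_D = 10.5 mA

V_GS = V_G − V_S = 5.04 − 1.9 = 3.14 V; V_DS = V_D − V_S = 10.3 − 1.9 = 8.4 V.
V_ov = V_GS − V_th = 3.14 − 0.652 = 2.49 V.
Since V_DS = 8.4 V ≥ V_ov = 2.49 V, the device is in saturation.
I_D = ½ k_n V_ov² (1 + λ V_DS) = 0.5 × 1.9 × 2.49² × (1 + 0.094 × 8.4) = 10.5 mA.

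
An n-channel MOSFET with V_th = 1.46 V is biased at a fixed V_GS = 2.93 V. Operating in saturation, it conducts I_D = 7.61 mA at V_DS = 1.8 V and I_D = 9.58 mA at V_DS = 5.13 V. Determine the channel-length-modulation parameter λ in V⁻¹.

λ = 0.0904 V⁻¹

With V_GS fixed, I_D ∝ (1 + λ V_DS) in saturation, so I_D2/I_D1 = (1 + λ V_DS2)/(1 + λ V_DS1).
9.58/7.61 = 1.259 = (1 + 5.13 λ)/(1 + 1.8 λ).
Solving: λ (I_D1 V_DS2 − I_D2 V_DS1) = I_D2 − I_D1, so λ = (9.58 − 7.61) / (7.61 × 5.13 − 9.58 × 1.8) = 1.97 / 21.8 = 0.0904 V⁻¹.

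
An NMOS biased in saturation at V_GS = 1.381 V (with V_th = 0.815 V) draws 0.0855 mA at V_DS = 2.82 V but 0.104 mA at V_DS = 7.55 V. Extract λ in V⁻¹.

With V_GS fixed, I_D ∝ (1 + λ V_DS) in saturation, so I_D2/I_D1 = (1 + λ V_DS2)/(1 + λ V_DS1).
0.104/0.0855 = 1.216 = (1 + 7.55 λ)/(1 + 2.82 λ).
Solving: λ (I_D1 V_DS2 − I_D2 V_DS1) = I_D2 − I_D1, so λ = (0.104 − 0.0855) / (0.0855 × 7.55 − 0.104 × 2.82) = 0.0185 / 0.352 = 0.0525 V⁻¹.

λ = 0.0525 V⁻¹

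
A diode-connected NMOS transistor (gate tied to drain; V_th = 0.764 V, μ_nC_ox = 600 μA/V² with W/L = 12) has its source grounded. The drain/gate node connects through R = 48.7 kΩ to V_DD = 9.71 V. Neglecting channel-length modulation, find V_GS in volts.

V_GS = 0.987 V

With gate tied to drain, V_GS = V_DS ≥ V_GS − V_th, so the device is in saturation.
k_n = μ_nC_ox · (W/L) = 7.2 mA/V².
KCL at the drain: ½ k_n (V_GS − V_th)² = (V_DD − V_GS)/R.
Let x = V_GS − 0.764. Then 175 x² + x − 8.946 = 0, giving x = 0.223 V (positive root), so V_GS = 0.987 V.
I_D = (V_DD − V_GS)/R = (9.71 − 0.987) / 48.7 = 0.179 mA.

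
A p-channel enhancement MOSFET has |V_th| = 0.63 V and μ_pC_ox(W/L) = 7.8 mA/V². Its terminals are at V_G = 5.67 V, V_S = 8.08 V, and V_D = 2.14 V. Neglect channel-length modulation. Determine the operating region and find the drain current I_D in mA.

Saturation; I_D = 12.4 mA

V_SG = V_S − V_G = 8.08 − 5.67 = 2.41 V; V_SD = V_S − V_D = 8.08 − 2.14 = 5.94 V.
V_ov = V_SG − |V_th| = 2.41 − 0.63 = 1.78 V.
Since V_SD = 5.94 V ≥ V_ov = 1.78 V, the device is in saturation.
I_D = ½ k_p V_ov² = 0.5 × 7.8 × 1.78² = 12.4 mA.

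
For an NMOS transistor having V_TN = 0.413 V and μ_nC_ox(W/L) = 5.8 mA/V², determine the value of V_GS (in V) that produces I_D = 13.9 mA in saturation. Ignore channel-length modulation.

In saturation I_D = ½ k_n (V_GS − V_TN)², so V_GS − V_TN = √(2 I_D / k_n) = √(2 × 13.9 / 5.8) = 2.19 V.
V_GS = 0.413 + 2.19 = 2.6 V.

V_GS = 2.60 V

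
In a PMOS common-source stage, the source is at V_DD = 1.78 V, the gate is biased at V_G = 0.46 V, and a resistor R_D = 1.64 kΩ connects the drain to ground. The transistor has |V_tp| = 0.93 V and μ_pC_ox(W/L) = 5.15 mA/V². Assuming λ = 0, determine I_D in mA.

I_D = 0.392 mA

V_SG = V_DD − V_G = 1.78 − 0.46 = 1.32 V, so V_ov = 1.32 − 0.93 = 0.39 V.
Assume saturation: I_D = ½ k_p V_ov² = 0.5 × 5.15 × 0.39² = 0.392 mA, giving V_SD = V_DD − I_D R_D = 1.78 − 0.392 × 1.64 = 1.14 V.
V_SD = 1.14 V ≥ V_ov = 0.39 V, confirming saturation.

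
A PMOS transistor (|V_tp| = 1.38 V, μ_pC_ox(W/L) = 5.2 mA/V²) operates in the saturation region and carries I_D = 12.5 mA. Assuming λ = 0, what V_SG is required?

In saturation I_D = ½ k_p (V_SG − |V_tp|)², so V_SG − |V_tp| = √(2 I_D / k_p) = √(2 × 12.5 / 5.2) = 2.19 V.
V_SG = 1.38 + 2.19 = 3.57 V.

V_SG = 3.57 V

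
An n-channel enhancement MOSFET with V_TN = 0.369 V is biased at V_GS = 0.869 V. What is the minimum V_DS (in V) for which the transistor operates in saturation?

V_DS,sat = 0.500 V

The boundary between triode and saturation is V_DS = V_GS − V_TN = V_ov.
V_ov = 0.869 − 0.369 = 0.5 V.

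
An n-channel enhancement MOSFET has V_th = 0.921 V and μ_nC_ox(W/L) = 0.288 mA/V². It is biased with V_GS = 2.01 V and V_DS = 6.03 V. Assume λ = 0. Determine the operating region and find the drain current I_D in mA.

Saturation; I_D = 0.171 mA

V_ov = V_GS − V_th = 2.01 − 0.921 = 1.09 V.
Since V_DS = 6.03 V ≥ V_ov = 1.09 V, the device is in saturation.
I_D = ½ k_n V_ov² = 0.5 × 0.288 × 1.09² = 0.171 mA.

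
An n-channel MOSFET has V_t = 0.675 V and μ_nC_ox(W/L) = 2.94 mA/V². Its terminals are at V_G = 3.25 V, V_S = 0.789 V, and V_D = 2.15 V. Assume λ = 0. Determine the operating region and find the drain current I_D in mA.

Triode; I_D = 4.42 mA

V_GS = V_G − V_S = 3.25 − 0.789 = 2.46 V; V_DS = V_D − V_S = 2.15 − 0.789 = 1.36 V.
V_ov = V_GS − V_t = 2.46 − 0.675 = 1.79 V.
Since V_DS = 1.36 V < V_ov = 1.79 V, the device is in the triode region.
I_D = k_n [V_ov · V_DS − ½ V_DS²] = 2.94 × [1.79 × 1.36 − 0.5 × 1.36²] = 4.42 mA.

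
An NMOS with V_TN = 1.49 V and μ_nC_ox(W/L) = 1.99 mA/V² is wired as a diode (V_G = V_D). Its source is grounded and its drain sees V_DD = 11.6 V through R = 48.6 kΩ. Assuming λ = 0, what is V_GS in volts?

With gate tied to drain, V_GS = V_DS ≥ V_GS − V_TN, so the device is in saturation.
KCL at the drain: ½ k_n (V_GS − V_TN)² = (V_DD − V_GS)/R.
Let x = V_GS − 1.49. Then 48.4 x² + x − 10.11 = 0, giving x = 0.447 V (positive root), so V_GS = 1.94 V.
I_D = (V_DD − V_GS)/R = (11.6 − 1.94) / 48.6 = 0.199 mA.

V_GS = 1.94 V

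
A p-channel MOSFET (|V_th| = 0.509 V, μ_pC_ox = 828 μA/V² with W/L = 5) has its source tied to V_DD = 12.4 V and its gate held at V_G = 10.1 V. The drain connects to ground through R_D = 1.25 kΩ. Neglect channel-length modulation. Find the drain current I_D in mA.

V_SG = V_DD − V_G = 12.4 − 10.1 = 2.3 V, so V_ov = 2.3 − 0.509 = 1.79 V.
k_p = μ_pC_ox · (W/L) = 4.14 mA/V².
Assume saturation: I_D = ½ k_p V_ov² = 0.5 × 4.14 × 1.79² = 6.64 mA, giving V_SD = V_DD − I_D R_D = 12.4 − 6.64 × 1.25 = 4.1 V.
V_SD = 4.1 V ≥ V_ov = 1.79 V, confirming saturation.

I_D = 6.64 mA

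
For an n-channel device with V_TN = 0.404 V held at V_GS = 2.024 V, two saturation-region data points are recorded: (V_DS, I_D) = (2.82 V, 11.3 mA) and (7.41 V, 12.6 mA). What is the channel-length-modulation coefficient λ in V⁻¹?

With V_GS fixed, I_D ∝ (1 + λ V_DS) in saturation, so I_D2/I_D1 = (1 + λ V_DS2)/(1 + λ V_DS1).
12.6/11.3 = 1.115 = (1 + 7.41 λ)/(1 + 2.82 λ).
Solving: λ (I_D1 V_DS2 − I_D2 V_DS1) = I_D2 − I_D1, so λ = (12.6 − 11.3) / (11.3 × 7.41 − 12.6 × 2.82) = 1.3 / 48.2 = 0.027 V⁻¹.

λ = 0.0270 V⁻¹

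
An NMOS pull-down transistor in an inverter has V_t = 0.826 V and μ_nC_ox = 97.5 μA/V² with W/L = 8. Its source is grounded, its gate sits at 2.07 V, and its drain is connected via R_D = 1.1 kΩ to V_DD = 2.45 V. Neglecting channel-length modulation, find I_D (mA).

I_D = 0.604 mA

V_GS = V_G = 2.07 V, so V_ov = 2.07 − 0.826 = 1.24 V.
k_n = μ_nC_ox · (W/L) = 0.78 mA/V².
Assume saturation: I_D = ½ k_n V_ov² = 0.5 × 0.78 × 1.24² = 0.604 mA, giving V_DS = V_DD − I_D R_D = 2.45 − 0.604 × 1.1 = 1.79 V.
V_DS = 1.79 V ≥ V_ov = 1.24 V, confirming saturation.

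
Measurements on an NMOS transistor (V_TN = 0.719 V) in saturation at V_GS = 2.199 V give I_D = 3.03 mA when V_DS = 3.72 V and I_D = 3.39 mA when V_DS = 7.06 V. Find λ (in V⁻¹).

With V_GS fixed, I_D ∝ (1 + λ V_DS) in saturation, so I_D2/I_D1 = (1 + λ V_DS2)/(1 + λ V_DS1).
3.39/3.03 = 1.119 = (1 + 7.06 λ)/(1 + 3.72 λ).
Solving: λ (I_D1 V_DS2 − I_D2 V_DS1) = I_D2 − I_D1, so λ = (3.39 − 3.03) / (3.03 × 7.06 − 3.39 × 3.72) = 0.36 / 8.78 = 0.041 V⁻¹.

λ = 0.0410 V⁻¹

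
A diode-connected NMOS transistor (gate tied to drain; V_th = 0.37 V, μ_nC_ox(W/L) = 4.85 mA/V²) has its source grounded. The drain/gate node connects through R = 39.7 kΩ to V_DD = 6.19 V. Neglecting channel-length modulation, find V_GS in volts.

With gate tied to drain, V_GS = V_DS ≥ V_GS − V_th, so the device is in saturation.
KCL at the drain: ½ k_n (V_GS − V_th)² = (V_DD − V_GS)/R.
Let x = V_GS − 0.37. Then 96.3 x² + x − 5.82 = 0, giving x = 0.241 V (positive root), so V_GS = 0.611 V.
I_D = (V_DD − V_GS)/R = (6.19 − 0.611) / 39.7 = 0.141 mA.

V_GS = 0.611 V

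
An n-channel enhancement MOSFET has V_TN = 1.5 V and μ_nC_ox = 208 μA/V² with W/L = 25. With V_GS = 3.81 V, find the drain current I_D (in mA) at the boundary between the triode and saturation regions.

At the boundary V_DS = V_ov = V_GS − V_TN = 3.81 − 1.5 = 2.31 V.
k_n = μ_nC_ox · (W/L) = 5.2 mA/V².
I_D = ½ k_n V_ov² = 0.5 × 5.2 × 2.31² = 13.9 mA.

I_D = 13.9 mA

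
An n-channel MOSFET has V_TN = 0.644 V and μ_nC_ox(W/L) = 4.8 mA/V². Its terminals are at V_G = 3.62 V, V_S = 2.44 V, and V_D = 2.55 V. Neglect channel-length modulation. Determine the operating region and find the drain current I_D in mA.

Triode; I_D = 0.254 mA

V_GS = V_G − V_S = 3.62 − 2.44 = 1.18 V; V_DS = V_D − V_S = 2.55 − 2.44 = 0.11 V.
V_ov = V_GS − V_TN = 1.18 − 0.644 = 0.536 V.
Since V_DS = 0.11 V < V_ov = 0.536 V, the device is in the triode region.
I_D = k_n [V_ov · V_DS − ½ V_DS²] = 4.8 × [0.536 × 0.11 − 0.5 × 0.11²] = 0.254 mA.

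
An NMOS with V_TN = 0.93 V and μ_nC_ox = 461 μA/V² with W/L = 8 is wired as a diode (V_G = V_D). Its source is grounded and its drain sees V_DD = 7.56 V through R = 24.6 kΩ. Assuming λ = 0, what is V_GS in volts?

V_GS = 1.30 V

With gate tied to drain, V_GS = V_DS ≥ V_GS − V_TN, so the device is in saturation.
k_n = μ_nC_ox · (W/L) = 3.688 mA/V².
KCL at the drain: ½ k_n (V_GS − V_TN)² = (V_DD − V_GS)/R.
Let x = V_GS − 0.93. Then 45.4 x² + x − 6.63 = 0, giving x = 0.371 V (positive root), so V_GS = 1.3 V.
I_D = (V_DD − V_GS)/R = (7.56 − 1.3) / 24.6 = 0.254 mA.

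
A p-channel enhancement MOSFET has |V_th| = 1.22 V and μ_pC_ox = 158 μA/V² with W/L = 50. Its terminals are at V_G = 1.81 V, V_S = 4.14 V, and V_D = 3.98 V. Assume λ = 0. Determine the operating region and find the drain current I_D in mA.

V_SG = V_S − V_G = 4.14 − 1.81 = 2.33 V; V_SD = V_S − V_D = 4.14 − 3.98 = 0.16 V.
k_p = μ_pC_ox · (W/L) = 7.9 mA/V².
V_ov = V_SG − |V_th| = 2.33 − 1.22 = 1.11 V.
Since V_SD = 0.16 V < V_ov = 1.11 V, the device is in the triode region.
I_D = k_p [V_ov · V_SD − ½ V_SD²] = 7.9 × [1.11 × 0.16 − 0.5 × 0.16²] = 1.3 mA.

Triode; I_D = 1.30 mA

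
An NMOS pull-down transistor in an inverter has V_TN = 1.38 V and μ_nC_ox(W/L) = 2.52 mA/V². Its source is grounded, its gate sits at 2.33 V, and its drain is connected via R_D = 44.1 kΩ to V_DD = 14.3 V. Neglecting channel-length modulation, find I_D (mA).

I_D = 0.321 mA

V_GS = V_G = 2.33 V, so V_ov = 2.33 − 1.38 = 0.95 V.
Assume saturation: I_D = ½ k_n V_ov² = 0.5 × 2.52 × 0.95² = 1.14 mA, giving V_DS = V_DD − I_D R_D = 14.3 − 1.14 × 44.1 = -35.8 V.
But -35.8 V < V_ov = 0.95 V, so the device is actually in triode.
In triode I_D = k_n[V_ov V_DS − ½ V_DS²] and I_D = (V_DD − V_DS)/R_D. Equating: 55.6 V_DS² − 106.6 V_DS + 14.3 = 0, giving V_DS = 0.145 V (the root below V_ov).
I_D = (14.3 − 0.145) / 44.1 = 0.321 mA.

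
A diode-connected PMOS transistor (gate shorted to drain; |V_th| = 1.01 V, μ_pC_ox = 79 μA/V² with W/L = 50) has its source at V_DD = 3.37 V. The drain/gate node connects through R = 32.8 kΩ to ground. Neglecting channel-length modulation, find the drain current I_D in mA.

I_D = 0.0664 mA

With gate tied to drain, V_SG = V_SD ≥ V_SG − |V_th|, so the device is in saturation.
k_p = μ_pC_ox · (W/L) = 3.95 mA/V².
KCL at the drain: ½ k_p (V_SG − |V_th|)² = (V_DD − V_SG)/R.
Let x = V_SG − 1.01. Then 64.8 x² + x − 2.36 = 0, giving x = 0.183 V (positive root), so V_SG = 1.19 V.
I_D = (V_DD − V_SG)/R = (3.37 − 1.19) / 32.8 = 0.0664 mA.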